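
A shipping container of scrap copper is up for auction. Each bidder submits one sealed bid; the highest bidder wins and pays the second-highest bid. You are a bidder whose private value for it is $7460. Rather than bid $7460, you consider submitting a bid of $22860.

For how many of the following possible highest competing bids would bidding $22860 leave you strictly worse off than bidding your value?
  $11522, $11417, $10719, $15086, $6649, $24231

4

The deviation hurts exactly when the highest competing bid lies strictly between $7460 and $22860 — overbidding then wins at a price above your value.
$11522: inside the interval → strictly worse (loss $4062).
$11417: inside the interval → strictly worse (loss $3957).
$10719: inside the interval → strictly worse (loss $3259).
$15086: inside the interval → strictly worse (loss $7626).
$6649: below both → same outcome either way.
$24231: above both → same outcome either way.
Count: 4.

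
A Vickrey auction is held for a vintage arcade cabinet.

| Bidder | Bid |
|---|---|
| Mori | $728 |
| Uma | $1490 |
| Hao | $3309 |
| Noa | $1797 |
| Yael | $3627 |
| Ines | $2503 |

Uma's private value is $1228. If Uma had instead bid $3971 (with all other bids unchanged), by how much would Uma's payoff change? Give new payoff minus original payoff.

−$2399

The highest bid among the other bidders is $3627; Uma's bid doesn't change that.
Original bid $1490: Uma is not highest (top rival bid is $3627); payoff $0.
Alternative bid $3971: Uma is highest, pays the top rival bid $3627; payoff $1228 − $3627 = −$2399.
Change in payoff = −$2399 − ($0) = −$2399.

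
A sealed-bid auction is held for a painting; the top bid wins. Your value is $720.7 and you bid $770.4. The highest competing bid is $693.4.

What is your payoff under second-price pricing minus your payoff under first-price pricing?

You have the highest bid, so you win under either rule.
Second-price: pay $693.4 → payoff $27.3.
First-price: pay your own bid $770.4 → payoff −$49.7.
Difference = $27.3 − (−$49.7) = $77.

$77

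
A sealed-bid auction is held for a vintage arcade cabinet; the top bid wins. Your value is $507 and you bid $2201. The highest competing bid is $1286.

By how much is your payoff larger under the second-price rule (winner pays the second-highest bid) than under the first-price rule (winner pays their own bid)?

You have the highest bid, so you win under either rule.
Second-price: pay $1286 → payoff −$779.
First-price: pay your own bid $2201 → payoff −$1694.
Difference = −$779 − (−$1694) = $915.

$915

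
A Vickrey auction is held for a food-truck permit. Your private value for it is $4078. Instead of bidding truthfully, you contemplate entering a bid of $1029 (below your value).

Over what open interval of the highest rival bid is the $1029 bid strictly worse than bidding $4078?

If the competing bid is below $1029, both bids win at the same price — no difference.
If it is above $4078, both bids lose — no difference.
If it lies strictly between $1029 and $4078, bidding your value wins at a price below your value (positive payoff) while bidding $1029 loses (payoff 0).
So the deviation strictly hurts on the open interval ($1029, $4078).

($1029, $4078)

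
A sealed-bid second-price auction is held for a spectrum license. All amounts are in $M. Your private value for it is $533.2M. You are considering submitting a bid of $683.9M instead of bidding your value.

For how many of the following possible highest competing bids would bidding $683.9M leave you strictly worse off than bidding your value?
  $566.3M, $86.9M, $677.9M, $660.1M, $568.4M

4

The deviation hurts exactly when the highest competing bid lies strictly between $533.2M and $683.9M — overbidding then wins at a price above your value.
$566.3M: inside the interval → strictly worse (loss $33.1M).
$86.9M: below both → same outcome either way.
$677.9M: inside the interval → strictly worse (loss $144.7M).
$660.1M: inside the interval → strictly worse (loss $126.9M).
$568.4M: inside the interval → strictly worse (loss $35.2M).
Count: 4.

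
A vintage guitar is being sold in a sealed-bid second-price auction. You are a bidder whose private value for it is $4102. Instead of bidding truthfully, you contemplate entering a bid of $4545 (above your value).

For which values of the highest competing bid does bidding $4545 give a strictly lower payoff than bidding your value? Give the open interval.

If the competing bid is below $4102, both bids win at the same price — no difference.
If it is above $4545, both bids lose — no difference.
If it lies strictly between $4102 and $4545, bidding your value loses (payoff 0) while bidding $4545 wins at a price above your value (payoff negative).
So the deviation strictly hurts on the open interval ($4102, $4545).
In a second-price auction your bid sets only whether you win, not what you pay, so bidding your true value is weakly dominant.

($4102, $4545)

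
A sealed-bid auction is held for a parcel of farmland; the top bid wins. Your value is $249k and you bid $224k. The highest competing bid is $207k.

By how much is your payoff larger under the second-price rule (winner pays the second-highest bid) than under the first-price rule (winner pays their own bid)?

You have the highest bid, so you win under either rule.
Second-price: pay $207k → payoff $42k.
First-price: pay your own bid $224k → payoff $25k.
Difference = $42k − ($25k) = $17k.

$17k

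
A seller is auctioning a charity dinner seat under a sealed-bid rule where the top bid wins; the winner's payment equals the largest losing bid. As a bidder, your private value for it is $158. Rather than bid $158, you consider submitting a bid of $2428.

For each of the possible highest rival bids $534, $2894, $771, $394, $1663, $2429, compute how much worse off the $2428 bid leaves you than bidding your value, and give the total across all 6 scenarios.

The deviation costs you only when the competing bid falls strictly between $158 and $2428; elsewhere both bids give the same outcome.
$534: truthful payoff $0, deviation payoff −$376 → loss $376.
$2894: outcomes coincide → loss $0.
$771: truthful payoff $0, deviation payoff −$613 → loss $613.
$394: truthful payoff $0, deviation payoff −$236 → loss $236.
$1663: truthful payoff $0, deviation payoff −$1505 → loss $1505.
$2429: outcomes coincide → loss $0.
Total loss = $376 + $613 + $236 + $1505 = $2730.

$2730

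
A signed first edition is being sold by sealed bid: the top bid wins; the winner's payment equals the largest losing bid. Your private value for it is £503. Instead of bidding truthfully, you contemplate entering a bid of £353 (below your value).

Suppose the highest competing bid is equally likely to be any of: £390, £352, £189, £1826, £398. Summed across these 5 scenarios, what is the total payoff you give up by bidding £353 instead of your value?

The deviation costs you only when the competing bid falls strictly between £353 and £503; elsewhere both bids give the same outcome.
£390: truthful payoff £113, deviation payoff £0 → loss £113.
£352: outcomes coincide → loss £0.
£189: outcomes coincide → loss £0.
£1826: outcomes coincide → loss £0.
£398: truthful payoff £105, deviation payoff £0 → loss £105.
Total loss = £113 + £105 = £218.

£218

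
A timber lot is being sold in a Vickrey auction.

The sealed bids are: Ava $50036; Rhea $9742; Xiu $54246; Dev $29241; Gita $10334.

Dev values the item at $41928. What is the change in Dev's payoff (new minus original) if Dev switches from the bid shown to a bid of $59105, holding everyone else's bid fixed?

The highest bid among the other bidders is $54246; Dev's bid doesn't change that.
Original bid $29241: Dev is not highest (top rival bid is $54246); payoff $0.
Alternative bid $59105: Dev is highest, pays the top rival bid $54246; payoff $41928 − $54246 = −$12318.
Change in payoff = −$12318 − ($0) = −$12318.

−$12318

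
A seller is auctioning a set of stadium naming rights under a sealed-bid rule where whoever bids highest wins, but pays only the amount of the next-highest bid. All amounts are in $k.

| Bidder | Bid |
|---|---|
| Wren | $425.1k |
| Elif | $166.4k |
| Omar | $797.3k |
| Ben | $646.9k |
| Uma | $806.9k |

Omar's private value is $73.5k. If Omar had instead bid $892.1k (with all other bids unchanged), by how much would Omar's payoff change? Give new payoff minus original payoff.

−$733.4k

The highest bid among the other bidders is $806.9k; Omar's bid doesn't change that.
Original bid $797.3k: Omar is not highest (top rival bid is $806.9k); payoff $0k.
Alternative bid $892.1k: Omar is highest, pays the top rival bid $806.9k; payoff $73.5k − $806.9k = −$733.4k.
Change in payoff = −$733.4k − ($0k) = −$733.4k.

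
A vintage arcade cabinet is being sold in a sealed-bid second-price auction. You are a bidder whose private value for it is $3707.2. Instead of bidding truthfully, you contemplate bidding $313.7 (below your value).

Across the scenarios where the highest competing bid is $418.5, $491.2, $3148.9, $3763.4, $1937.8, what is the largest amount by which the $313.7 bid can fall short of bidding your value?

$418.5: truthful gives $3288.7, deviation gives $0 → loss $3288.7.
$491.2: truthful gives $3216, deviation gives $0 → loss $3216.
$3148.9: truthful gives $558.3, deviation gives $0 → loss $558.3.
$3763.4: same outcome either way → loss $0.
$1937.8: truthful gives $1769.4, deviation gives $0 → loss $1769.4.
Maximum loss: $3288.7.

$3288.7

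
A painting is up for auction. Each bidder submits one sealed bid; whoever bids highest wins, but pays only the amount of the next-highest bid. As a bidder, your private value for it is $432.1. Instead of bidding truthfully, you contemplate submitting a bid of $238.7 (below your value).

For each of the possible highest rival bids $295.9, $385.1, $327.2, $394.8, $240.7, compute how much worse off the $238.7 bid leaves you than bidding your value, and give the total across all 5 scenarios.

The deviation costs you only when the competing bid falls strictly between $238.7 and $432.1; elsewhere both bids give the same outcome.
$295.9: truthful payoff $136.2, deviation payoff $0 → loss $136.2.
$385.1: truthful payoff $47, deviation payoff $0 → loss $47.
$327.2: truthful payoff $104.9, deviation payoff $0 → loss $104.9.
$394.8: truthful payoff $37.3, deviation payoff $0 → loss $37.3.
$240.7: truthful payoff $191.4, deviation payoff $0 → loss $191.4.
Total loss = $136.2 + $47 + $104.9 + $37.3 + $191.4 = $516.8.

$516.8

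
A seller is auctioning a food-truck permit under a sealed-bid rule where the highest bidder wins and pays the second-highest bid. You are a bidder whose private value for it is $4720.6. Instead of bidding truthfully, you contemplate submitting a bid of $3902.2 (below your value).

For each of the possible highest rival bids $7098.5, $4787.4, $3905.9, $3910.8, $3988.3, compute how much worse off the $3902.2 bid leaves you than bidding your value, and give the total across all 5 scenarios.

$2356.8

The deviation costs you only when the competing bid falls strictly between $3902.2 and $4720.6; elsewhere both bids give the same outcome.
$7098.5: outcomes coincide → loss $0.
$4787.4: outcomes coincide → loss $0.
$3905.9: truthful payoff $814.7, deviation payoff $0 → loss $814.7.
$3910.8: truthful payoff $809.8, deviation payoff $0 → loss $809.8.
$3988.3: truthful payoff $732.3, deviation payoff $0 → loss $732.3.
Total loss = $814.7 + $809.8 + $732.3 = $2356.8.
Truthful bidding weakly dominates here: raising your bid can only win items priced above your value, and lowering it can only forfeit items priced below.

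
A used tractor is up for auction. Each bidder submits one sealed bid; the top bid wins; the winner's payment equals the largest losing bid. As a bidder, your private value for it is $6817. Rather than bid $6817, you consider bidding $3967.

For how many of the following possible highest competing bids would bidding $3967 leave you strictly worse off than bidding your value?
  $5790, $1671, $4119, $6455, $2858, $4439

4

The deviation hurts exactly when the highest competing bid lies strictly between $3967 and $6817 — underbidding then forfeits a profitable win.
$5790: inside the interval → strictly worse (loss $1027).
$1671: below both → same outcome either way.
$4119: inside the interval → strictly worse (loss $2698).
$6455: inside the interval → strictly worse (loss $362).
$2858: below both → same outcome either way.
$4439: inside the interval → strictly worse (loss $2378).
Count: 4.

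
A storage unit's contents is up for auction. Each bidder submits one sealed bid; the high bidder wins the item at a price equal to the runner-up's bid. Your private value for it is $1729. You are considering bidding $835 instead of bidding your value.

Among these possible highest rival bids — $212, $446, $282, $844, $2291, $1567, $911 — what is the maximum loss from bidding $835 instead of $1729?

$885

$212: same outcome either way → loss $0.
$446: same outcome either way → loss $0.
$282: same outcome either way → loss $0.
$844: truthful gives $885, deviation gives $0 → loss $885.
$2291: same outcome either way → loss $0.
$1567: truthful gives $162, deviation gives $0 → loss $162.
$911: truthful gives $818, deviation gives $0 → loss $818.
Maximum loss: $885.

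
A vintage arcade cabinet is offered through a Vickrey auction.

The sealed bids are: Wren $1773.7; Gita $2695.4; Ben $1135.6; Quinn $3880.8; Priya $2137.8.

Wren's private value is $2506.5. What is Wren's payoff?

$0

Highest bid: Quinn at $3880.8, so Quinn wins.
Second-highest bid: Gita at $2695.4 — that is the price the winner pays.
Wren did not win, so Wren pays nothing and receives nothing: payoff $0.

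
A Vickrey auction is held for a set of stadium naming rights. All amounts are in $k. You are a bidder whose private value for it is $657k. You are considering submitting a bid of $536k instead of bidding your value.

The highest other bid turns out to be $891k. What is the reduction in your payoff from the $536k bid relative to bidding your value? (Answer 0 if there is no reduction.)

Bidding your value $657k: you lose (since $657k < $891k). Payoff $0k.
Bidding $536k: you lose. Payoff $0k.
Difference = $0k − $0k = $0k; both bids lead to the same outcome because the competing bid is above both your value and your alternative bid.

$0k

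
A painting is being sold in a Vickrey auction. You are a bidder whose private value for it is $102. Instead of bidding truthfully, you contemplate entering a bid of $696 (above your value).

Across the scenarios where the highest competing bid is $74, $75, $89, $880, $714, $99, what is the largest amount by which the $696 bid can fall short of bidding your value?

$74: same outcome either way → loss $0.
$75: same outcome either way → loss $0.
$89: same outcome either way → loss $0.
$880: same outcome either way → loss $0.
$714: same outcome either way → loss $0.
$99: same outcome either way → loss $0.
Maximum loss: $0.

$0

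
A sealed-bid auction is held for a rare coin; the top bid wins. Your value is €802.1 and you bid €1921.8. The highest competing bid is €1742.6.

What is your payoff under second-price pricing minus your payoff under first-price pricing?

You have the highest bid, so you win under either rule.
Second-price: pay €1742.6 → payoff −€940.5.
First-price: pay your own bid €1921.8 → payoff −€1119.7.
Difference = −€940.5 − (−€1119.7) = €179.2.

€179.2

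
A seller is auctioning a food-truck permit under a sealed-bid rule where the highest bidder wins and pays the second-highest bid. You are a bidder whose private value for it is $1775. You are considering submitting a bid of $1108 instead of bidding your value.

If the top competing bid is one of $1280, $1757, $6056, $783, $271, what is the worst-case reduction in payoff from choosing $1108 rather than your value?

$1280: truthful gives $495, deviation gives $0 → loss $495.
$1757: truthful gives $18, deviation gives $0 → loss $18.
$6056: same outcome either way → loss $0.
$783: same outcome either way → loss $0.
$271: same outcome either way → loss $0.
Maximum loss: $495.

$495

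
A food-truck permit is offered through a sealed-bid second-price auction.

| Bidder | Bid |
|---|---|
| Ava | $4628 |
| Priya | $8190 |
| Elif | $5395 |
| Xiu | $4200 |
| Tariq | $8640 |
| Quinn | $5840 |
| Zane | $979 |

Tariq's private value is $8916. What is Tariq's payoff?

Highest bid: Tariq at $8640, so Tariq wins.
Second-highest bid: Priya at $8190 — that is the price the winner pays.
Tariq's payoff = value − price = $8916 − $8190 = $726.

$726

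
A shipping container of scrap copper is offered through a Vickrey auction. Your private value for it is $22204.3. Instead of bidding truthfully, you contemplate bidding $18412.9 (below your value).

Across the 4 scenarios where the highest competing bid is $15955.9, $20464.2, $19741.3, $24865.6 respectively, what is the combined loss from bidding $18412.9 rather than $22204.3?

The deviation costs you only when the competing bid falls strictly between $18412.9 and $22204.3; elsewhere both bids give the same outcome.
$15955.9: outcomes coincide → loss $0.
$20464.2: truthful payoff $1740.1, deviation payoff $0 → loss $1740.1.
$19741.3: truthful payoff $2463, deviation payoff $0 → loss $2463.
$24865.6: outcomes coincide → loss $0.
Total loss = $1740.1 + $2463 = $4203.1.

$4203.1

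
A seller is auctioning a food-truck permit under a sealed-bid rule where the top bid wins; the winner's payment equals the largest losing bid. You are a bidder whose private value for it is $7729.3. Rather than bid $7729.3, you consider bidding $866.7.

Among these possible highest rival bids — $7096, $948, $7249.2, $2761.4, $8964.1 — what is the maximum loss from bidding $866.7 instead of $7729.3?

$7096: truthful gives $633.3, deviation gives $0 → loss $633.3.
$948: truthful gives $6781.3, deviation gives $0 → loss $6781.3.
$7249.2: truthful gives $480.1, deviation gives $0 → loss $480.1.
$2761.4: truthful gives $4967.9, deviation gives $0 → loss $4967.9.
$8964.1: same outcome either way → loss $0.
Maximum loss: $6781.3.

$6781.3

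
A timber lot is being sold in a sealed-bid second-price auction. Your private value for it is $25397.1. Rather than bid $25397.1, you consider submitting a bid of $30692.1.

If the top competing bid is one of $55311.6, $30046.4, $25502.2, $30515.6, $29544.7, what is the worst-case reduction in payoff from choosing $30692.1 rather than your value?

$5118.5

$55311.6: same outcome either way → loss $0.
$30046.4: truthful gives $0, deviation gives −$4649.3 → loss $4649.3.
$25502.2: truthful gives $0, deviation gives −$105.1 → loss $105.1.
$30515.6: truthful gives $0, deviation gives −$5118.5 → loss $5118.5.
$29544.7: truthful gives $0, deviation gives −$4147.6 → loss $4147.6.
Maximum loss: $5118.5.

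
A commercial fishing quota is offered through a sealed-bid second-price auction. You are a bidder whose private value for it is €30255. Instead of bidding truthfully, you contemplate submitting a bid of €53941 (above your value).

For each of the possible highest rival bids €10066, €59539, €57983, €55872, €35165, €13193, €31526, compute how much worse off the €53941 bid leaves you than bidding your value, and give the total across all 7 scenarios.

€6181

The deviation costs you only when the competing bid falls strictly between €30255 and €53941; elsewhere both bids give the same outcome.
€10066: outcomes coincide → loss €0.
€59539: outcomes coincide → loss €0.
€57983: outcomes coincide → loss €0.
€55872: outcomes coincide → loss €0.
€35165: truthful payoff €0, deviation payoff −€4910 → loss €4910.
€13193: outcomes coincide → loss €0.
€31526: truthful payoff €0, deviation payoff −€1271 → loss €1271.
Total loss = €4910 + €1271 = €6181.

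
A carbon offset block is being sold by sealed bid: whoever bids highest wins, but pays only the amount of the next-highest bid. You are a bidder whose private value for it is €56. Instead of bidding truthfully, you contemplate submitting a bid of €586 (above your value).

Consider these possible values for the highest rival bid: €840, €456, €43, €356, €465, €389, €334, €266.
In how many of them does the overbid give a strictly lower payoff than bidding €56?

6

The deviation hurts exactly when the highest competing bid lies strictly between €56 and €586 — overbidding then wins at a price above your value.
€840: above both → same outcome either way.
€456: inside the interval → strictly worse (loss €400).
€43: below both → same outcome either way.
€356: inside the interval → strictly worse (loss €300).
€465: inside the interval → strictly worse (loss €409).
€389: inside the interval → strictly worse (loss €333).
€334: inside the interval → strictly worse (loss €278).
€266: inside the interval → strictly worse (loss €210).
Count: 6.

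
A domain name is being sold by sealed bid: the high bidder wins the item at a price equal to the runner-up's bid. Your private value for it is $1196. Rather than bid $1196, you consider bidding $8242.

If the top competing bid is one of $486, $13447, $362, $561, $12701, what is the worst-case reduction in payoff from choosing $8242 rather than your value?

$0

$486: same outcome either way → loss $0.
$13447: same outcome either way → loss $0.
$362: same outcome either way → loss $0.
$561: same outcome either way → loss $0.
$12701: same outcome either way → loss $0.
Maximum loss: $0.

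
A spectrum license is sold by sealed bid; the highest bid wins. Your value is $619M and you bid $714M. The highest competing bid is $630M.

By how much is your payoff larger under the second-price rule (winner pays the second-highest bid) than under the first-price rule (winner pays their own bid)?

$84M

You have the highest bid, so you win under either rule.
Second-price: pay $630M → payoff −$11M.
First-price: pay your own bid $714M → payoff −$95M.
Difference = −$11M − (−$95M) = $84M.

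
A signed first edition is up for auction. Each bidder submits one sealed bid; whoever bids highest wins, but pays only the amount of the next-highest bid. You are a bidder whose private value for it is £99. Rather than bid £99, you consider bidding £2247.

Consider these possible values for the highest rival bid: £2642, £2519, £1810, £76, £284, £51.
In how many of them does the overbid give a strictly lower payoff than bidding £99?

The deviation hurts exactly when the highest competing bid lies strictly between £99 and £2247 — overbidding then wins at a price above your value.
£2642: above both → same outcome either way.
£2519: above both → same outcome either way.
£1810: inside the interval → strictly worse (loss £1711).
£76: below both → same outcome either way.
£284: inside the interval → strictly worse (loss £185).
£51: below both → same outcome either way.
Count: 2.

2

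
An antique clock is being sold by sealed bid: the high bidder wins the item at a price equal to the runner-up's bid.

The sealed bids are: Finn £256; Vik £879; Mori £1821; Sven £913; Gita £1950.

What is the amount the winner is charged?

£1821

Highest bid: Gita at £1950, so Gita wins.
Second-highest bid: Mori at £1821 — that is the price the winner pays.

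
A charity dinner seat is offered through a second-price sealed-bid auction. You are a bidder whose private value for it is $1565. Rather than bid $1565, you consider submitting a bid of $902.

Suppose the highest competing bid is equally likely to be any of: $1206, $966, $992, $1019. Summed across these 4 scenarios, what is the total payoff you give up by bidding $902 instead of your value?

$2077

The deviation costs you only when the competing bid falls strictly between $902 and $1565; elsewhere both bids give the same outcome.
$1206: truthful payoff $359, deviation payoff $0 → loss $359.
$966: truthful payoff $599, deviation payoff $0 → loss $599.
$992: truthful payoff $573, deviation payoff $0 → loss $573.
$1019: truthful payoff $546, deviation payoff $0 → loss $546.
Total loss = $359 + $599 + $573 + $546 = $2077.
Truthful bidding weakly dominates here: raising your bid can only win items priced above your value, and lowering it can only forfeit items priced below.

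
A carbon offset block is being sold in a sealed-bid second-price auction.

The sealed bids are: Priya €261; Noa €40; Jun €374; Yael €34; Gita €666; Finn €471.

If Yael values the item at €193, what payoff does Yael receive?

€0

Highest bid: Gita at €666, so Gita wins.
Second-highest bid: Finn at €471 — that is the price the winner pays.
Yael did not win, so Yael pays nothing and receives nothing: payoff €0.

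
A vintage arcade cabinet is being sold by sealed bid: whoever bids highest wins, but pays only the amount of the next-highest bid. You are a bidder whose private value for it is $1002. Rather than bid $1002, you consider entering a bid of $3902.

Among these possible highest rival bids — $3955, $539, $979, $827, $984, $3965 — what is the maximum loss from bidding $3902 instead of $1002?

$0

$3955: same outcome either way → loss $0.
$539: same outcome either way → loss $0.
$979: same outcome either way → loss $0.
$827: same outcome either way → loss $0.
$984: same outcome either way → loss $0.
$3965: same outcome either way → loss $0.
Maximum loss: $0.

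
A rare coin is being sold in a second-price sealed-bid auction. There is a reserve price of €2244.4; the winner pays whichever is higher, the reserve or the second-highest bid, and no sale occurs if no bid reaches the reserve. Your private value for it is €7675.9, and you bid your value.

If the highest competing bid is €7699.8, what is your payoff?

€0

Your bid €7675.9 is below the highest competing bid €7699.8, so you lose. Payoff €0.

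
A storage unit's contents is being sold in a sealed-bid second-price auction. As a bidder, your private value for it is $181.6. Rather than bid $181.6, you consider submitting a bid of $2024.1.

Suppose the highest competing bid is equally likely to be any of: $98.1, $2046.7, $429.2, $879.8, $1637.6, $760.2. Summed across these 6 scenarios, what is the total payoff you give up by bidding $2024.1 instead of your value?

$2980.4

The deviation costs you only when the competing bid falls strictly between $181.6 and $2024.1; elsewhere both bids give the same outcome.
$98.1: outcomes coincide → loss $0.
$2046.7: outcomes coincide → loss $0.
$429.2: truthful payoff $0, deviation payoff −$247.6 → loss $247.6.
$879.8: truthful payoff $0, deviation payoff −$698.2 → loss $698.2.
$1637.6: truthful payoff $0, deviation payoff −$1456 → loss $1456.
$760.2: truthful payoff $0, deviation payoff −$578.6 → loss $578.6.
Total loss = $247.6 + $698.2 + $1456 + $578.6 = $2980.4.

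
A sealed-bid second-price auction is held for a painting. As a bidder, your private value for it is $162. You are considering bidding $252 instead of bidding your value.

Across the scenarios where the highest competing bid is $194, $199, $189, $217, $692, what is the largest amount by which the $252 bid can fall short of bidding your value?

$194: truthful gives $0, deviation gives −$32 → loss $32.
$199: truthful gives $0, deviation gives −$37 → loss $37.
$189: truthful gives $0, deviation gives −$27 → loss $27.
$217: truthful gives $0, deviation gives −$55 → loss $55.
$692: same outcome either way → loss $0.
Maximum loss: $55.

$55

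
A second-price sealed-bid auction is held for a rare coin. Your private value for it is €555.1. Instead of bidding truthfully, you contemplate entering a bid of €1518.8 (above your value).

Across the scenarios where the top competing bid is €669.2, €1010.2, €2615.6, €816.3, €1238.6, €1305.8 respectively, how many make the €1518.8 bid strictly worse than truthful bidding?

5

The deviation hurts exactly when the highest competing bid lies strictly between €555.1 and €1518.8 — overbidding then wins at a price above your value.
€669.2: inside the interval → strictly worse (loss €114.1).
€1010.2: inside the interval → strictly worse (loss €455.1).
€2615.6: above both → same outcome either way.
€816.3: inside the interval → strictly worse (loss €261.2).
€1238.6: inside the interval → strictly worse (loss €683.5).
€1305.8: inside the interval → strictly worse (loss €750.7).
Count: 5.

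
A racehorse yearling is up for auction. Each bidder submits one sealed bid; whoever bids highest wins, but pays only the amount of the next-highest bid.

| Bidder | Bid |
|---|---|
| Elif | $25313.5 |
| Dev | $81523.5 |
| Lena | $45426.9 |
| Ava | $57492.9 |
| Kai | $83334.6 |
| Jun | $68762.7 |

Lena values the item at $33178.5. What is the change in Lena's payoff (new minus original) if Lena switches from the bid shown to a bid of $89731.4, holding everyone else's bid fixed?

The highest bid among the other bidders is $83334.6; Lena's bid doesn't change that.
Original bid $45426.9: Lena is not highest (top rival bid is $83334.6); payoff $0.
Alternative bid $89731.4: Lena is highest, pays the top rival bid $83334.6; payoff $33178.5 − $83334.6 = −$50156.1.
Change in payoff = −$50156.1 − ($0) = −$50156.1.

−$50156.1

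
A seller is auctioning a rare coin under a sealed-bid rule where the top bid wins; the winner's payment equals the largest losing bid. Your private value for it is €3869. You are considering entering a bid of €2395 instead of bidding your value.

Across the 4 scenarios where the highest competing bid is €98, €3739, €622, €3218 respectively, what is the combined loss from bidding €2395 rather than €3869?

€781

The deviation costs you only when the competing bid falls strictly between €2395 and €3869; elsewhere both bids give the same outcome.
€98: outcomes coincide → loss €0.
€3739: truthful payoff €130, deviation payoff €0 → loss €130.
€622: outcomes coincide → loss €0.
€3218: truthful payoff €651, deviation payoff €0 → loss €651.
Total loss = €130 + €651 = €781.
In a second-price auction your bid sets only whether you win, not what you pay, so bidding your true value is weakly dominant.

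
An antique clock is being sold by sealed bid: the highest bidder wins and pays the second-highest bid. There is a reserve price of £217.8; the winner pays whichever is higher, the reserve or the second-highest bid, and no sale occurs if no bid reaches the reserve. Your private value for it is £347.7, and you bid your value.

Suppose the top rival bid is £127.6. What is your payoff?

Your bid £347.7 is the highest and exceeds the reserve.
Price = max(second-highest bid, reserve) = max(£127.6, £217.8) = £217.8.
Payoff = £347.7 − £217.8 = £129.9.

£129.9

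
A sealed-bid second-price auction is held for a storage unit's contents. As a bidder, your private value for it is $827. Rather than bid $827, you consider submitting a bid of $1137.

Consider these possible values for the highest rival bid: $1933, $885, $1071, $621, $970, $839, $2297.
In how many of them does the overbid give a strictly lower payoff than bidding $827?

4

The deviation hurts exactly when the highest competing bid lies strictly between $827 and $1137 — overbidding then wins at a price above your value.
$1933: above both → same outcome either way.
$885: inside the interval → strictly worse (loss $58).
$1071: inside the interval → strictly worse (loss $244).
$621: below both → same outcome either way.
$970: inside the interval → strictly worse (loss $143).
$839: inside the interval → strictly worse (loss $12).
$2297: above both → same outcome either way.
Count: 4.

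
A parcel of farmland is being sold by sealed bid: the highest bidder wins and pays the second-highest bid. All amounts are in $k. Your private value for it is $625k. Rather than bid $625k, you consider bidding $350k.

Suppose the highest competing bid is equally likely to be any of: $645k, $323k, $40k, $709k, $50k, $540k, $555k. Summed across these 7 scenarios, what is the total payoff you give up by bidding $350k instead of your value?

$155k

The deviation costs you only when the competing bid falls strictly between $350k and $625k; elsewhere both bids give the same outcome.
$645k: outcomes coincide → loss $0k.
$323k: outcomes coincide → loss $0k.
$40k: outcomes coincide → loss $0k.
$709k: outcomes coincide → loss $0k.
$50k: outcomes coincide → loss $0k.
$540k: truthful payoff $85k, deviation payoff $0k → loss $85k.
$555k: truthful payoff $70k, deviation payoff $0k → loss $70k.
Total loss = $85k + $70k = $155k.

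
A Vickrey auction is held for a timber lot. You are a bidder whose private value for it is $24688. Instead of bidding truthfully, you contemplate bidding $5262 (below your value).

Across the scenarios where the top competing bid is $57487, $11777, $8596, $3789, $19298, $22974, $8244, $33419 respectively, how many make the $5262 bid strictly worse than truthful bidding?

5

The deviation hurts exactly when the highest competing bid lies strictly between $5262 and $24688 — underbidding then forfeits a profitable win.
$57487: above both → same outcome either way.
$11777: inside the interval → strictly worse (loss $12911).
$8596: inside the interval → strictly worse (loss $16092).
$3789: below both → same outcome either way.
$19298: inside the interval → strictly worse (loss $5390).
$22974: inside the interval → strictly worse (loss $1714).
$8244: inside the interval → strictly worse (loss $16444).
$33419: above both → same outcome either way.
Count: 5.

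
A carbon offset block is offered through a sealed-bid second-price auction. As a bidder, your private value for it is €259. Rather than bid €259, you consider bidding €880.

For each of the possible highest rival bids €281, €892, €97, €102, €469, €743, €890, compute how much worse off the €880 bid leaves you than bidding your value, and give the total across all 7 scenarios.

€716

The deviation costs you only when the competing bid falls strictly between €259 and €880; elsewhere both bids give the same outcome.
€281: truthful payoff €0, deviation payoff −€22 → loss €22.
€892: outcomes coincide → loss €0.
€97: outcomes coincide → loss €0.
€102: outcomes coincide → loss €0.
€469: truthful payoff €0, deviation payoff −€210 → loss €210.
€743: truthful payoff €0, deviation payoff −€484 → loss €484.
€890: outcomes coincide → loss €0.
Total loss = €22 + €210 + €484 = €716.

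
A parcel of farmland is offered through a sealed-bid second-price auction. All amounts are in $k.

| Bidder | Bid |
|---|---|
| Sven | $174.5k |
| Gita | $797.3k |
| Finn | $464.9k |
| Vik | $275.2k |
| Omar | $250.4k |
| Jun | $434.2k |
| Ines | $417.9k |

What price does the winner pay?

$464.9k

Highest bid: Gita at $797.3k, so Gita wins.
Second-highest bid: Finn at $464.9k — that is the price the winner pays.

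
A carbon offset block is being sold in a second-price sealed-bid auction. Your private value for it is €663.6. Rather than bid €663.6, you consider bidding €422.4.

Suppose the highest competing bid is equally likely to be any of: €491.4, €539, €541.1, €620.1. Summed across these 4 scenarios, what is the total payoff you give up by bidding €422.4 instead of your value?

€462.8

The deviation costs you only when the competing bid falls strictly between €422.4 and €663.6; elsewhere both bids give the same outcome.
€491.4: truthful payoff €172.2, deviation payoff €0 → loss €172.2.
€539: truthful payoff €124.6, deviation payoff €0 → loss €124.6.
€541.1: truthful payoff €122.5, deviation payoff €0 → loss €122.5.
€620.1: truthful payoff €43.5, deviation payoff €0 → loss €43.5.
Total loss = €172.2 + €124.6 + €122.5 + €43.5 = €462.8.
Because the price is fixed by the runner-up's bid, deviating from your value can only change a good outcome into a bad one — never the reverse.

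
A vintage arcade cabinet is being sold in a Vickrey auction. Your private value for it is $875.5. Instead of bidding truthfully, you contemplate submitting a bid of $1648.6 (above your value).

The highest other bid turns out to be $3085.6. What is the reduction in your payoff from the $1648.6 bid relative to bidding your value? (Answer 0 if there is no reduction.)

$0

Bidding your value $875.5: you lose (since $875.5 < $3085.6). Payoff $0.
Bidding $1648.6: you lose. Payoff $0.
Difference = $0 − $0 = $0; both bids lead to the same outcome because the competing bid is above both your value and your alternative bid.
In a second-price auction your bid sets only whether you win, not what you pay, so bidding your true value is weakly dominant.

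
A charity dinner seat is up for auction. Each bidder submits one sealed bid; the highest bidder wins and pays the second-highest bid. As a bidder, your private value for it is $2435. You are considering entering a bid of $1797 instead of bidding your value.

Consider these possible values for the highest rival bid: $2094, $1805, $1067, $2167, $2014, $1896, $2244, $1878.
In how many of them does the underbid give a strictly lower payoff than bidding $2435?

The deviation hurts exactly when the highest competing bid lies strictly between $1797 and $2435 — underbidding then forfeits a profitable win.
$2094: inside the interval → strictly worse (loss $341).
$1805: inside the interval → strictly worse (loss $630).
$1067: below both → same outcome either way.
$2167: inside the interval → strictly worse (loss $268).
$2014: inside the interval → strictly worse (loss $421).
$1896: inside the interval → strictly worse (loss $539).
$2244: inside the interval → strictly worse (loss $191).
$1878: inside the interval → strictly worse (loss $557).
Count: 7.

7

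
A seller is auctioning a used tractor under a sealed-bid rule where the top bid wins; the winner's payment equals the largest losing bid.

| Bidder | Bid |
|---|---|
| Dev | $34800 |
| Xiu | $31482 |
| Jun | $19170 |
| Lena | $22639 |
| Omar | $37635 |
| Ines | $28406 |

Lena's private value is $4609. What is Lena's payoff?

$0

Highest bid: Omar at $37635, so Omar wins.
Second-highest bid: Dev at $34800 — that is the price the winner pays.
Lena did not win, so Lena pays nothing and receives nothing: payoff $0.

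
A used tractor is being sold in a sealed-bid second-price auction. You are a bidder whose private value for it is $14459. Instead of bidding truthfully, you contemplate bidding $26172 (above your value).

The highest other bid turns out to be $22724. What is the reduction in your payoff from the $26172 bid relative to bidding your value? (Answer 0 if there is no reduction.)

Bidding your value $14459: you lose (since $14459 < $22724). Payoff $0.
Bidding $26172: you win and pay $22724. Payoff $14459 − $22724 = −$8265.
The competing bid $22724 lies between your value and your inflated bid, so overbidding wins an item priced above your value.
Loss from deviating = $0 − (−$8265) = $8265.

$8265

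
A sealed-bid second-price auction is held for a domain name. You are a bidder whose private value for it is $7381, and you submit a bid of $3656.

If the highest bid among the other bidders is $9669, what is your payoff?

Your bid $3656 is below the highest competing bid $9669, so you lose.
A losing bidder pays nothing and receives nothing: payoff = $0.

$0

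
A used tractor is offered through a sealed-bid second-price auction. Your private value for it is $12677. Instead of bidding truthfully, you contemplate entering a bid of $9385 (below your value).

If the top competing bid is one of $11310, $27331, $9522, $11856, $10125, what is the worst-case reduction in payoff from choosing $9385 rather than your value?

$3155

$11310: truthful gives $1367, deviation gives $0 → loss $1367.
$27331: same outcome either way → loss $0.
$9522: truthful gives $3155, deviation gives $0 → loss $3155.
$11856: truthful gives $821, deviation gives $0 → loss $821.
$10125: truthful gives $2552, deviation gives $0 → loss $2552.
Maximum loss: $3155.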